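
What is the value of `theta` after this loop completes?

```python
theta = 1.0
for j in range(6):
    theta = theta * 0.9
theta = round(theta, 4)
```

Exponential decay: 1.0 * 0.9^6
`theta` takes the values: 1.0 → 0.9 → 0.81 → 0.729 → 0.6561 → 0.59049 → 0.531441 → 0.5314

Answer: 0.5314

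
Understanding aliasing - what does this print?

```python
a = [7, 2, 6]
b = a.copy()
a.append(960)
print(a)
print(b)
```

Key concept: list.copy() creates independent copy.
Step by step:
`a = [7, 2, 6]` → a = [7, 2, 6]
`b = a.copy()` → b = [7, 2, 6]
`a.append(960)` → a = [7, 2, 6, 960]
`print(a)` → prints [7, 2, 6, 960]
`print(b)` → prints [7, 2, 6]

Answer:
[7, 2, 6, 960]
[7, 2, 6]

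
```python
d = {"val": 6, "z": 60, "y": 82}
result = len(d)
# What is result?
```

Trace:
`d = {"val": 6, "z": 60, "y": 82}` → d = {'val': 6, 'z': 60, 'y': 82}
`result = len(d)` → result = 3
So result = 3

Answer: 3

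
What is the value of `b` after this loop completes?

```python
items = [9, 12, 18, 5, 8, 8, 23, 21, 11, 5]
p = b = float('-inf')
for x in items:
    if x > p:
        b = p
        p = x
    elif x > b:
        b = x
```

Second largest (with repeats) in [9, 12, 18, 5, 8, 8, 23, 21, 11, 5]
`b` takes the values: -inf → 9 → 12 → 18 → 21

Answer: 21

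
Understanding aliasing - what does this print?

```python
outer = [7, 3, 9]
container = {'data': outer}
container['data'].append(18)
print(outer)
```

Key concept: dict holds reference to list.
Step by step:
`outer = [7, 3, 9]` → outer = [7, 3, 9]
`container = {'data': outer}` → container = {'data': [7, 3, 9]}
`container['data'].append(18)` → outer = [7, 3, 9, 18]; container = {'data': [7, 3, 9, 18]}
`print(outer)` → prints [7, 3, 9, 18]

Answer: [7, 3, 9, 18]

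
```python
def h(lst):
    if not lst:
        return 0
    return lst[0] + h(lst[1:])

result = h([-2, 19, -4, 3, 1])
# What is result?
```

(-2) + 19 + (-4) + 3 + 1 + 0 = 17

Answer: 17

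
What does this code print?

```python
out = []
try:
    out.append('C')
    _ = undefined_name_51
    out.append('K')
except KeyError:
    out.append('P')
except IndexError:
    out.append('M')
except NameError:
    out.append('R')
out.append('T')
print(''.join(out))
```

Execution trace: 'C' (try body) → 'R' (except NameError) → 'T' (after the try/except). Output: CRT

Answer: CRT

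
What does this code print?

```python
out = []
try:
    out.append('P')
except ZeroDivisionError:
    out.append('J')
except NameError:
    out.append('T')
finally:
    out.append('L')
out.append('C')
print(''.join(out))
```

Execution trace: 'P' (try body, no exception) → 'L' (finally) → 'C' (after the try/except). Output: PLC

Answer: PLC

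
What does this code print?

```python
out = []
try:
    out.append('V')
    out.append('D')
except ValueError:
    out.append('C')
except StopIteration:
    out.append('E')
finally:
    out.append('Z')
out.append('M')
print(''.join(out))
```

Execution trace: 'V' (try body) → 'D' (try body, no exception) → 'Z' (finally) → 'M' (after the try/except). Output: VDZM

Answer: VDZM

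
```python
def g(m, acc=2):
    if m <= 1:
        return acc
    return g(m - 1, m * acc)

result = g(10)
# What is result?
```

Accumulator trace (n, acc): (10, 2) -> (9, 20) -> (8, 180) -> (7, 1440) -> (6, 10080) -> (5, 60480) -> (4, 302400) -> (3, 1209600) -> (2, 3628800) -> (1, 7257600) -> return 7257600

Answer: 7257600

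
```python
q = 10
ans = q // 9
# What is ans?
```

Trace:
`q = 10` → q = 10
`ans = q // 9` → ans = 1
So ans = 1

Answer: 1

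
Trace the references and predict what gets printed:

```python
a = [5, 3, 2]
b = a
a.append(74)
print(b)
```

Key concept: basic list aliasing.
Step by step:
`a = [5, 3, 2]` → a = [5, 3, 2]
`b = a` → b = [5, 3, 2] (same object as a)
`a.append(74)` → a = [5, 3, 2, 74] (same object as b); b = [5, 3, 2, 74] (same object as a)
`print(b)` → prints [5, 3, 2, 74]

Answer: [5, 3, 2, 74]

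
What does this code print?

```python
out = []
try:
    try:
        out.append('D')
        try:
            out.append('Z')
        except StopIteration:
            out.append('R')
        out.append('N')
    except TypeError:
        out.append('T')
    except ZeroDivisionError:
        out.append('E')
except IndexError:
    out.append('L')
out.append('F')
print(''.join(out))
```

Execution trace: 'D' (try body) → 'Z' (inner try body, no exception) → 'N' (try body, no exception) → 'F' (after the try/except). Output: DZNF

Answer: DZNF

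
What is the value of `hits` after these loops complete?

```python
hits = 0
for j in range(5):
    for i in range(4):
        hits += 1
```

5 * 4 = 20
`hits` takes the values: 0 → 1 → 2 → 3 → 4 → 5 → 6 → 7 → 8 → 9 → 10 → 11 → 12 → 13 → 14 → 15 → 16 → 17 → 18 → 19 → 20

Answer: 20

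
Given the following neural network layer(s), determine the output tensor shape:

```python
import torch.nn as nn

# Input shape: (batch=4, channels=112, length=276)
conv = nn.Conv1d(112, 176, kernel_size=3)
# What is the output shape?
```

Input: (4, 112, 276) -> Output: (4, 176, 274)

Answer: (4, 176, 274)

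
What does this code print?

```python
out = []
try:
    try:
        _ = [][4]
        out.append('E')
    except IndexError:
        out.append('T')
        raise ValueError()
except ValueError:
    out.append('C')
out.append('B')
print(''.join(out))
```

Execution trace: 'T' (inner except IndexError) → 'C' (outer except ValueError) → 'B' (after the try/except). Output: TCB

Answer: TCB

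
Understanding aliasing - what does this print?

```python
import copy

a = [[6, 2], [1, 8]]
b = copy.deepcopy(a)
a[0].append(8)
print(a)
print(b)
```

Key concept: deep copy is fully independent.
Step by step:
`a = [[6, 2], [1, 8]]` → a = [[6, 2], [1, 8]]
`b = copy.deepcopy(a)` → b = [[6, 2], [1, 8]]
`a[0].append(8)` → a = [[6, 2, 8], [1, 8]]
`print(a)` → prints [[6, 2, 8], [1, 8]]
`print(b)` → prints [[6, 2], [1, 8]]

Answer:
[[6, 2, 8], [1, 8]]
[[6, 2], [1, 8]]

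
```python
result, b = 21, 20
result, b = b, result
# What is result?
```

Trace:
`result, b = 21, 20` → result = 21; b = 20
`result, b = b, result` → result = 20; b = 21
So result = 20

Answer: 20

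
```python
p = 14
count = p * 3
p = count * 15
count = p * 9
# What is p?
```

Trace:
`p = 14` → p = 14
`count = p * 3` → count = 42
`p = count * 15` → p = 630
`count = p * 9` → count = 5670
So p = 630

Answer: 630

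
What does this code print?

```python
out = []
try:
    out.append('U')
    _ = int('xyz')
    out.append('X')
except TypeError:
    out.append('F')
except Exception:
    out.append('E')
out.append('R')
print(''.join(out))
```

Execution trace: 'U' (try body) → 'E' (except Exception) → 'R' (after the try/except). Output: UER

Answer: UER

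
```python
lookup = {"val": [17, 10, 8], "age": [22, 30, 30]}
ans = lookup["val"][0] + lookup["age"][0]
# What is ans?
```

Trace:
`lookup = {"val": [17, 10, 8], "age": [22, 30, 30]}` → lookup = {'val': [17, 10, 8], 'age': [22, 30, 30]}
`ans = lookup["val"][0] + lookup["age"][0]` → ans = 39
So ans = 39

Answer: 39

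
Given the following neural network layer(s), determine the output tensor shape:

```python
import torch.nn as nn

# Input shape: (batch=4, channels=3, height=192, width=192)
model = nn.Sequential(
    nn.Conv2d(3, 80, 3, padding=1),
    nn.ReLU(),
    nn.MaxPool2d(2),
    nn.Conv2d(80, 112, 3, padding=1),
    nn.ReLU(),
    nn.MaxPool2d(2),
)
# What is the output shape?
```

Input: (4, 3, 192, 192) -> after first Conv2d: (4, 80, 192, 192) -> after first MaxPool2d: (4, 80, 96, 96) -> after second Conv2d: (4, 112, 96, 96) -> Output: (4, 112, 48, 48)

Answer: (4, 112, 48, 48)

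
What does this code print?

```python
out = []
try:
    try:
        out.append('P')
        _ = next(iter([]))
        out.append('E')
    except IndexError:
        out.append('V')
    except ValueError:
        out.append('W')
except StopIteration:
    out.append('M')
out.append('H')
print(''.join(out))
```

Execution trace: 'P' (inner try body) → 'M' (outer except StopIteration) → 'H' (after the try/except). Output: PMH

Answer: PMH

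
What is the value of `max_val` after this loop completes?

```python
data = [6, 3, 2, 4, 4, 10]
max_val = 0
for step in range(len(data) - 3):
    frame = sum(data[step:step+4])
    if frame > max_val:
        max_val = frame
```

Max sum of 4-element window in [6, 3, 2, 4, 4, 10]
`max_val` takes the values: 0 → 15 → 20

Answer: 20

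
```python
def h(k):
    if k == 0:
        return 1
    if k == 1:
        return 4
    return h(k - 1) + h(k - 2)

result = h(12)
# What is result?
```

Build up from base cases: h(0)=1, h(1)=4, h(2)=5, h(3)=9, h(4)=14, h(5)=23, h(6)=37, ..., h(12)=665

Answer: 665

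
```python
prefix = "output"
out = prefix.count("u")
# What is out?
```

Trace:
`prefix = "output"` → prefix = 'output'
`out = prefix.count("u")` → out = 2
So out = 2

Answer: 2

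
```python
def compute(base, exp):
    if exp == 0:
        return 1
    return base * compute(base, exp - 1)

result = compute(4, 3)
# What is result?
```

compute(4, 3) = 4 * 4 * 4 = 64

Answer: 64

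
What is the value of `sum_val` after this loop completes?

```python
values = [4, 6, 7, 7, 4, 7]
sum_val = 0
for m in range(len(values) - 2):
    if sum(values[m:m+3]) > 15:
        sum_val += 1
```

Count windows with sum > 15
`sum_val` takes the values: 0 → 1 → 2 → 3 → 4

Answer: 4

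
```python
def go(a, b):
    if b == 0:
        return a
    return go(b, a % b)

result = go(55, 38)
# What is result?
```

go(55, 38) -> go(38, 17) -> go(17, 4) -> go(4, 1) -> go(1, 0) -> 1

Answer: 1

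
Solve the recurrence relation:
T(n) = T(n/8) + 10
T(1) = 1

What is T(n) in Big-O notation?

Each step divides n by 8 and adds 10. After log_8(n) steps we reach T(1)=1. So T(n) = 10·log_8(n) + 1 = O(log n).

Answer: O(log n)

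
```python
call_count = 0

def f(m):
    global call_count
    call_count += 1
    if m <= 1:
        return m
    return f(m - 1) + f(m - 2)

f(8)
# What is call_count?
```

Calls(m) = 1 + Calls(m-1) + Calls(m-2); Calls(0)=Calls(1)=1. For m=8 this gives 67.

Answer: 67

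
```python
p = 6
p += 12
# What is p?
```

Trace:
`p = 6` → p = 6
`p += 12` → p = 18
So p = 18

Answer: 18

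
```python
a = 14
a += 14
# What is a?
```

Trace:
`a = 14` → a = 14
`a += 14` → a = 28
So a = 28

Answer: 28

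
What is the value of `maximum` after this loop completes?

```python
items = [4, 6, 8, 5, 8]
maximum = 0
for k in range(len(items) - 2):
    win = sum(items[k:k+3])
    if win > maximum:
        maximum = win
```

Max sum of 3-element window in [4, 6, 8, 5, 8]
`maximum` takes the values: 0 → 18 → 19 → 21

Answer: 21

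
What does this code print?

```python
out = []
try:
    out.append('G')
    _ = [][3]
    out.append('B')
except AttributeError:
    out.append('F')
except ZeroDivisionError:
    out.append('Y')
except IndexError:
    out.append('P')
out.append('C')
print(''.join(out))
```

Execution trace: 'G' (try body) → 'P' (except IndexError) → 'C' (after the try/except). Output: GPC

Answer: GPC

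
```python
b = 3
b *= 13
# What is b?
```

Trace:
`b = 3` → b = 3
`b *= 13` → b = 39
So b = 39

Answer: 39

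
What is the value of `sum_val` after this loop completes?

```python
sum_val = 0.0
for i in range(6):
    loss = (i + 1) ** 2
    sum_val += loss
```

Sum of squared losses 1² + 2² + ... + 6²
`sum_val` takes the values: 0.0 → 1.0 → 5.0 → 14.0 → 30.0 → 55.0 → 91.0

Answer: 91.0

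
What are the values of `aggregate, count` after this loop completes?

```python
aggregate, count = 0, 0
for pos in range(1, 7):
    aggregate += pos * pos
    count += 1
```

Sum of squares and count
`aggregate, count` takes the values: (0, 0) → (1, 0) → (1, 1) → (5, 1) → (5, 2) → (14, 2) → (14, 3) → (30, 3) → (30, 4) → (55, 4) → (55, 5) → (91, 5) → (91, 6)

Answer: 91, 6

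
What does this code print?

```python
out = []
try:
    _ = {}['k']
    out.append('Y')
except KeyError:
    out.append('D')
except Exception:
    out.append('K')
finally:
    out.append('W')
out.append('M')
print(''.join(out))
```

Execution trace: 'D' (except KeyError) → 'W' (finally) → 'M' (after the try/except). Output: DWM

Answer: DWM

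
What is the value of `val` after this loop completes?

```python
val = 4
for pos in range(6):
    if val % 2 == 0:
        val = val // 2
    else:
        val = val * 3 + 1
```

Collatz-style transformation from 4
`val` takes the values: 4 → 2 → 1 → 4 → 2 → 1 → 4

Answer: 4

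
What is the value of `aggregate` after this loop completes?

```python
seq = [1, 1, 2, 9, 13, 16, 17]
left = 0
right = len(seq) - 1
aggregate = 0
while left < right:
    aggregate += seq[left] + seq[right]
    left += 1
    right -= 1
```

Sum of pairs from ends
`aggregate` takes the values: 0 → 18 → 35 → 50

Answer: 50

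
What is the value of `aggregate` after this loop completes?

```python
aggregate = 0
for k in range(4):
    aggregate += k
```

Sum of 0 to 3 = 6
`aggregate` takes the values: 0 → 1 → 3 → 6

Answer: 6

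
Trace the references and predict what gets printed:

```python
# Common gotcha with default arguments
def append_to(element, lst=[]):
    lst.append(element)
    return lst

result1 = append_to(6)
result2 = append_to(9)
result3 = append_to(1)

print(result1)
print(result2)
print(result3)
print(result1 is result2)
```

Key concept: mutable default argument gotcha.
Step by step:
`result1 = append_to(6)` → result1 = [6]
`result2 = append_to(9)` → result1 = [6, 9] (same object as result2); result2 = [6, 9] (same object as result1)
`result3 = append_to(1)` → result1 = [6, 9, 1] (same object as result2, result3); result2 = [6, 9, 1] (same object as result1, result3); result3 = [6, 9, 1] (same object as result1, result2)
`print(result1)` → prints [6, 9, 1]
`print(result2)` → prints [6, 9, 1]
`print(result3)` → prints [6, 9, 1]
`print(result1 is result2)` → prints True

Answer:
[6, 9, 1]
[6, 9, 1]
[6, 9, 1]
True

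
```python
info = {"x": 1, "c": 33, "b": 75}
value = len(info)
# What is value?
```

Trace:
`info = {"x": 1, "c": 33, "b": 75}` → info = {'x': 1, 'c': 33, 'b': 75}
`value = len(info)` → value = 3
So value = 3

Answer: 3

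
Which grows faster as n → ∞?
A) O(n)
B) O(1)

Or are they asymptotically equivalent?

O(n) vs O(1): Higher order terms dominate.

Answer: A) O(n) grows faster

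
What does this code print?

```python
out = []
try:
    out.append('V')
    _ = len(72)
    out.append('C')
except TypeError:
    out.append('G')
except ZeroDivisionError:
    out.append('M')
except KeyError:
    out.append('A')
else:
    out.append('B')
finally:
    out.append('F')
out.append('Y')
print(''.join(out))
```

Execution trace: 'V' (try body) → 'G' (except TypeError) → 'F' (finally) → 'Y' (after the try/except). Output: VGFY

Answer: VGFY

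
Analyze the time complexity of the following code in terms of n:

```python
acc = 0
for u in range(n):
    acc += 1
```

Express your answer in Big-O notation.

Each loop level contributes: n. Multiplying the contributions gives O(n).

Answer: O(n)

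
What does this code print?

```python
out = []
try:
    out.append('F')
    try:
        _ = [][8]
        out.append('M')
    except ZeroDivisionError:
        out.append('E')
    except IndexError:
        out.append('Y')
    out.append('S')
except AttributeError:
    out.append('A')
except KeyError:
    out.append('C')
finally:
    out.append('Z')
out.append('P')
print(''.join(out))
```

Execution trace: 'F' (try body) → 'Y' (inner except IndexError) → 'S' (try body, no exception) → 'Z' (finally) → 'P' (after the try/except). Output: FYSZP

Answer: FYSZP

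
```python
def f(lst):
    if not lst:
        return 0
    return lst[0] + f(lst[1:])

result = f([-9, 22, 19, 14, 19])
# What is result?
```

(-9) + 22 + 19 + 14 + 19 + 0 = 65

Answer: 65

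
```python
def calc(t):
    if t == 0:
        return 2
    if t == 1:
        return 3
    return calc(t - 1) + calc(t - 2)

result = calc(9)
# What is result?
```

Build up from base cases: calc(0)=2, calc(1)=3, calc(2)=5, calc(3)=8, calc(4)=13, calc(5)=21, calc(6)=34, ..., calc(9)=144

Answer: 144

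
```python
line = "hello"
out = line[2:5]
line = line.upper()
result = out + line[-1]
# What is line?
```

Trace:
`line = "hello"` → line = 'hello'
`out = line[2:5]` → out = 'llo'
`line = line.upper()` → line = 'HELLO'
`result = out + line[-1]` → result = 'lloO'
So line = 'HELLO'

Answer: 'HELLO'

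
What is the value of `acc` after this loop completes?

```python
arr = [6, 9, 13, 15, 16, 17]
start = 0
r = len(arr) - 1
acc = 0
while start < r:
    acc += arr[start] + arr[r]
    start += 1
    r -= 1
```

Sum of pairs from ends
`acc` takes the values: 0 → 23 → 48 → 76

Answer: 76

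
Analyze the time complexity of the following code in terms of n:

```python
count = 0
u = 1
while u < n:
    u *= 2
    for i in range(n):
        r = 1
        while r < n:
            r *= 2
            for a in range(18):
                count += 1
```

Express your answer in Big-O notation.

Each loop level contributes: log n × n × log n × 1. Multiplying the contributions gives O(n log² n).

Answer: O(n log² n)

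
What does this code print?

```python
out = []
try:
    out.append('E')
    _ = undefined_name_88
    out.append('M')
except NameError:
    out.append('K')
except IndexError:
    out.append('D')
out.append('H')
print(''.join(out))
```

Execution trace: 'E' (try body) → 'K' (except NameError) → 'H' (after the try/except). Output: EKH

Answer: EKH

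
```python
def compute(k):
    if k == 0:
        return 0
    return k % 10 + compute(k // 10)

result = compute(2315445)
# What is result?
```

Sum of digits of 2315445: 5 + 4 + 4 + 5 + 1 + 3 + 2 = 24

Answer: 24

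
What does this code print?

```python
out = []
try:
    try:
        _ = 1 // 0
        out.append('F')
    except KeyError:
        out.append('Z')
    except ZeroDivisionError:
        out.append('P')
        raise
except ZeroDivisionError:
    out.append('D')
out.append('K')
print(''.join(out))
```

Execution trace: 'P' (inner except ZeroDivisionError) → 'D' (outer except ZeroDivisionError) → 'K' (after the try/except). Output: PDK

Answer: PDK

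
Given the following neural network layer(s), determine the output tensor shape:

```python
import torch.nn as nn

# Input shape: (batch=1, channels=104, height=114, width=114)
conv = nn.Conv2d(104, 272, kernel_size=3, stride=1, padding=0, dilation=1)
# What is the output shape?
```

Input: (1, 104, 114, 114) -> Output: (1, 272, 112, 112)

Answer: (1, 272, 112, 112)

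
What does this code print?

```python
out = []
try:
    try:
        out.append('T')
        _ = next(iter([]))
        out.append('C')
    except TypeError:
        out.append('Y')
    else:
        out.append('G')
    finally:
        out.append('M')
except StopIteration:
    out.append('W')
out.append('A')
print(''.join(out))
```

Execution trace: 'T' (inner try body) → 'M' (inner finally) → 'W' (outer except StopIteration) → 'A' (after the try/except). Output: TMWA

Answer: TMWA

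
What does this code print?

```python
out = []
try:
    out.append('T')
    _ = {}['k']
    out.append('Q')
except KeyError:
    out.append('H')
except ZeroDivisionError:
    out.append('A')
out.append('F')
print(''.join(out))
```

Execution trace: 'T' (try body) → 'H' (except KeyError) → 'F' (after the try/except). Output: THF

Answer: THF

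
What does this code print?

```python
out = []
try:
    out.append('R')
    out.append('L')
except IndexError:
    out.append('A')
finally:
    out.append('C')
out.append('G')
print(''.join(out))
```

Execution trace: 'R' (try body) → 'L' (try body, no exception) → 'C' (finally) → 'G' (after the try/except). Output: RLCG

Answer: RLCG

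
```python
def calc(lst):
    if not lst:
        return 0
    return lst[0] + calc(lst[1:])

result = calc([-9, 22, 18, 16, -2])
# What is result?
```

(-9) + 22 + 18 + 16 + (-2) + 0 = 45

Answer: 45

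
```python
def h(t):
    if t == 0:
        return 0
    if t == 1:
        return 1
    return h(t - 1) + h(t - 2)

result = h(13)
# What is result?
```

Build up from base cases: h(0)=0, h(1)=1, h(2)=1, h(3)=2, h(4)=3, h(5)=5, h(6)=8, ..., h(13)=233

Answer: 233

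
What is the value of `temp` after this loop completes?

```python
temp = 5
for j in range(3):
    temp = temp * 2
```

Multiply by 2, 3 times: 5 * 2^3 = 40
`temp` takes the values: 5 → 10 → 20 → 40

Answer: 40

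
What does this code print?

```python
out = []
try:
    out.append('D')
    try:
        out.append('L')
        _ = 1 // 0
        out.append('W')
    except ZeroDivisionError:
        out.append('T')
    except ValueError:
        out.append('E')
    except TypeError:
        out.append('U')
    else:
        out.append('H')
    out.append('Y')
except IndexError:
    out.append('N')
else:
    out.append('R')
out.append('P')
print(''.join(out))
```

Execution trace: 'D' (try body) → 'L' (inner try body) → 'T' (inner except ZeroDivisionError) → 'Y' (try body, no exception) → 'R' (else) → 'P' (after the try/except). Output: DLTYRP

Answer: DLTYRP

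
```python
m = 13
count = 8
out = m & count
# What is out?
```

Trace:
`m = 13` → m = 13
`count = 8` → count = 8
`out = m & count` → out = 8
So out = 8

Answer: 8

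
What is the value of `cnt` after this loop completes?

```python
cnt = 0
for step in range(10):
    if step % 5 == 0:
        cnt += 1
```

Count numbers divisible by 5 in range(10)
`cnt` takes the values: 0 → 1 → 2

Answer: 2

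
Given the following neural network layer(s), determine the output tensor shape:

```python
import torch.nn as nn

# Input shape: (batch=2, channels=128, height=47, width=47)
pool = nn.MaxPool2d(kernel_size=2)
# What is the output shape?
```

Input: (2, 128, 47, 47) -> Output: (2, 128, 23, 23)

Answer: (2, 128, 23, 23)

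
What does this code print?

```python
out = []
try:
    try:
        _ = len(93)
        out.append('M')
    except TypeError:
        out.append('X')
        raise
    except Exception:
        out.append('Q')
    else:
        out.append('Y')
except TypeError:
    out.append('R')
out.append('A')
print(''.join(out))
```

Execution trace: 'X' (inner except TypeError) → 'R' (outer except TypeError) → 'A' (after the try/except). Output: XRA

Answer: XRA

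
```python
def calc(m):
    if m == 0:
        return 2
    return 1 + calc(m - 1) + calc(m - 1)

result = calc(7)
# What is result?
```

calc(m) = 1 + 2·calc(m-1), calc(0)=2. Closed form: (2+1)·2^7 - 1 = 383.

Answer: 383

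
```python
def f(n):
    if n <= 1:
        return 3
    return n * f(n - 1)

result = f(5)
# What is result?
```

f(5) = 5 * 4 * 3 * 2 * 3 = 360

Answer: 360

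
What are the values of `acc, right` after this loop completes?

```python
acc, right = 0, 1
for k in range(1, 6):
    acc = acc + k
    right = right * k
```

Sum and factorial of 1 to 5
`acc, right` takes the values: (0, 1) → (1, 1) → (3, 1) → (3, 2) → (6, 2) → (6, 6) → (10, 6) → (10, 24) → (15, 24) → (15, 120)

Answer: 15, 120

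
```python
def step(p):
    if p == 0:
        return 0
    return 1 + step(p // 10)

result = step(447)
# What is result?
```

Count of digits of 447: 3

Answer: 3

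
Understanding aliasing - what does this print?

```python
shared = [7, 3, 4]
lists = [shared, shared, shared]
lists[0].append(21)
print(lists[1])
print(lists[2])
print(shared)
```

Key concept: list of same reference.
Step by step:
`shared = [7, 3, 4]` → shared = [7, 3, 4]
`lists = [shared, shared, shared]` → lists = [[7, 3, 4], [7, 3, 4], [7, 3, 4]]
`lists[0].append(21)` → shared = [7, 3, 4, 21]; lists = [[7, 3, 4, 21], [7, 3, 4, 21], [7, 3, 4, 21]]
`print(lists[1])` → prints [7, 3, 4, 21]
`print(lists[2])` → prints [7, 3, 4, 21]
`print(shared)` → prints [7, 3, 4, 21]

Answer:
[7, 3, 4, 21]
[7, 3, 4, 21]
[7, 3, 4, 21]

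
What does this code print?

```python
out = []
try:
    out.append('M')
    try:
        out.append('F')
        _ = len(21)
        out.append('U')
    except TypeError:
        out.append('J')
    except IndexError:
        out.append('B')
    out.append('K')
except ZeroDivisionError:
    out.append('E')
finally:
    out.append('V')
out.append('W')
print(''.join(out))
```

Execution trace: 'M' (try body) → 'F' (inner try body) → 'J' (inner except TypeError) → 'K' (try body, no exception) → 'V' (finally) → 'W' (after the try/except). Output: MFJKVW

Answer: MFJKVW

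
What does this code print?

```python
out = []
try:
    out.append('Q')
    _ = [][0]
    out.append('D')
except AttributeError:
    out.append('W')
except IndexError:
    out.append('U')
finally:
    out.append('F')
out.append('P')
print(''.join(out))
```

Execution trace: 'Q' (try body) → 'U' (except IndexError) → 'F' (finally) → 'P' (after the try/except). Output: QUFP

Answer: QUFP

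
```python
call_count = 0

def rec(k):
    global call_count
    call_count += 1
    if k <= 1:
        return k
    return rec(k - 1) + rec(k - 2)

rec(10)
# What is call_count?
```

Calls(k) = 1 + Calls(k-1) + Calls(k-2); Calls(0)=Calls(1)=1. For k=10 this gives 177.

Answer: 177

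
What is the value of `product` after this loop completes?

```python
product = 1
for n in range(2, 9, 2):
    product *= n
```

Product of even numbers 2 to 8
`product` takes the values: 1 → 2 → 8 → 48 → 384

Answer: 384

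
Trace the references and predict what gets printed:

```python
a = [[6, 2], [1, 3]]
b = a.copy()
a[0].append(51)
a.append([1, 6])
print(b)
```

Key concept: shallow copy with nested lists.
Step by step:
`a = [[6, 2], [1, 3]]` → a = [[6, 2], [1, 3]]
`b = a.copy()` → b = [[6, 2], [1, 3]]
`a[0].append(51)` → a = [[6, 2, 51], [1, 3]]; b = [[6, 2, 51], [1, 3]]
`a.append([1, 6])` → a = [[6, 2, 51], [1, 3], [1, 6]]
`print(b)` → prints [[6, 2, 51], [1, 3]]

Answer: [[6, 2, 51], [1, 3]]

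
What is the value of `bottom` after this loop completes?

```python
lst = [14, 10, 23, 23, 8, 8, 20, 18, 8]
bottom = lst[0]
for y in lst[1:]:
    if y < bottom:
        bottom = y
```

Minimum of [14, 10, 23, 23, 8, 8, 20, 18, 8]
`bottom` takes the values: 14 → 10 → 8

Answer: 8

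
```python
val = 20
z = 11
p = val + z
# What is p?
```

Trace:
`val = 20` → val = 20
`z = 11` → z = 11
`p = val + z` → p = 31
So p = 31

Answer: 31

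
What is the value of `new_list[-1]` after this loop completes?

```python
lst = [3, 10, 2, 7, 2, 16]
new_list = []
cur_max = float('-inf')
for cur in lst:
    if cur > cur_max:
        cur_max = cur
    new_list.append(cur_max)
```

Running max ends at 16
`new_list` takes the values: [] → [3] → [3, 10] → [3, 10, 10] → [3, 10, 10, 10] → [3, 10, 10, 10, 10] → [3, 10, 10, 10, 10, 16]
So `new_list[-1]` = 16

Answer: 16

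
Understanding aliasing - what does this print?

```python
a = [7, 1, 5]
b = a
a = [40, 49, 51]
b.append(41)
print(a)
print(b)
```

Key concept: rebinding vs mutation: a is rebound to a new list, b still points at the original.
Step by step:
`a = [7, 1, 5]` → a = [7, 1, 5]
`b = a` → b = [7, 1, 5] (same object as a)
`a = [40, 49, 51]` → a = [40, 49, 51]
`b.append(41)` → b = [7, 1, 5, 41]
`print(a)` → prints [40, 49, 51]
`print(b)` → prints [7, 1, 5, 41]

Answer:
[40, 49, 51]
[7, 1, 5, 41]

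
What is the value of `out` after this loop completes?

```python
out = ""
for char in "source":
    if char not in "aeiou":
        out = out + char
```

Remove vowels from 'source'
`out` takes the values: "" → "s" → "sr" → "src"

Answer: "src"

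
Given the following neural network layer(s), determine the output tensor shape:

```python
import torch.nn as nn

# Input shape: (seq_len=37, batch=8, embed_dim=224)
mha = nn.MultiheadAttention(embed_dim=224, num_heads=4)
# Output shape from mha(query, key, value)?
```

Input: (37, 8, 224) -> Output: (37, 8, 224)

Answer: (37, 8, 224)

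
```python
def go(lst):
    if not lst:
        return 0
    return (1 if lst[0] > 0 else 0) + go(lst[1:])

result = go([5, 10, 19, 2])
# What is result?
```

Count of positive elements in [5, 10, 19, 2] = 4

Answer: 4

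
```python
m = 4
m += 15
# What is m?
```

Trace:
`m = 4` → m = 4
`m += 15` → m = 19
So m = 19

Answer: 19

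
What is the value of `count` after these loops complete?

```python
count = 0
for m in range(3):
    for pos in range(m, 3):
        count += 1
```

Upper triangle: 3 + 2 + ... + 1
`count` takes the values: 0 → 1 → 2 → 3 → 4 → 5 → 6

Answer: 6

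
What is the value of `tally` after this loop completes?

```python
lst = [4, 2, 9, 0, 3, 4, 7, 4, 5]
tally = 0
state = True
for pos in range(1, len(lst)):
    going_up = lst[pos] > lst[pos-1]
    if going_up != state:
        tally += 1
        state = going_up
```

Count direction changes in [4, 2, 9, 0, 3, 4, 7, 4, 5]
`tally` takes the values: 0 → 1 → 2 → 3 → 4 → 5 → 6

Answer: 6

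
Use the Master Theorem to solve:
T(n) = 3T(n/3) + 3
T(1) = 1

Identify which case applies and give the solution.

a=3, b=3, f(n)=3. log_3(3) = 1. Since c=0 < 1, Case 1 applies: T(n) = Θ(n^log_b(a)) = O(n).

Answer: O(n) - Case 1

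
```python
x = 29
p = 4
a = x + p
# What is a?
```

Trace:
`x = 29` → x = 29
`p = 4` → p = 4
`a = x + p` → a = 33
So a = 33

Answer: 33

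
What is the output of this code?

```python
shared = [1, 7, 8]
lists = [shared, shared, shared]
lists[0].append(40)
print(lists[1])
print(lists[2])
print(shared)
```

Key concept: list of same reference.
Step by step:
`shared = [1, 7, 8]` → shared = [1, 7, 8]
`lists = [shared, shared, shared]` → lists = [[1, 7, 8], [1, 7, 8], [1, 7, 8]]
`lists[0].append(40)` → shared = [1, 7, 8, 40]; lists = [[1, 7, 8, 40], [1, 7, 8, 40], [1, 7, 8, 40]]
`print(lists[1])` → prints [1, 7, 8, 40]
`print(lists[2])` → prints [1, 7, 8, 40]
`print(shared)` → prints [1, 7, 8, 40]

Answer:
[1, 7, 8, 40]
[1, 7, 8, 40]
[1, 7, 8, 40]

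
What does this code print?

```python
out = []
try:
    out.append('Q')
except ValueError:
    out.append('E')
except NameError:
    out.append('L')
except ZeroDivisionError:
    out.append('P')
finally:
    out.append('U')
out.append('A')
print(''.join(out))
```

Execution trace: 'Q' (try body, no exception) → 'U' (finally) → 'A' (after the try/except). Output: QUA

Answer: QUA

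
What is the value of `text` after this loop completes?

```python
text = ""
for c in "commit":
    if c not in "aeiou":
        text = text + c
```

Remove vowels from 'commit'
`text` takes the values: "" → "c" → "cm" → "cmm" → "cmmt"

Answer: "cmmt"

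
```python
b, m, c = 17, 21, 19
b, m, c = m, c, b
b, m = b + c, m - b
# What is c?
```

Trace:
`b, m, c = 17, 21, 19` → b = 17; m = 21; c = 19
`b, m, c = m, c, b` → b = 21; m = 19; c = 17
`b, m = b + c, m - b` → b = 38; m = -2
So c = 17

Answer: 17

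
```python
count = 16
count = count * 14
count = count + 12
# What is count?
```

Trace:
`count = 16` → count = 16
`count = count * 14` → count = 224
`count = count + 12` → count = 236
So count = 236

Answer: 236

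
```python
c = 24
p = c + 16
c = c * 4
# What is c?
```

Trace:
`c = 24` → c = 24
`p = c + 16` → p = 40
`c = c * 4` → c = 96
So c = 96

Answer: 96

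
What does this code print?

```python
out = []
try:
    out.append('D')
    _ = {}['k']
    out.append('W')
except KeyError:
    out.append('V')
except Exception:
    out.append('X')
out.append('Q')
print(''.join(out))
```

Execution trace: 'D' (try body) → 'V' (except KeyError) → 'Q' (after the try/except). Output: DVQ

Answer: DVQ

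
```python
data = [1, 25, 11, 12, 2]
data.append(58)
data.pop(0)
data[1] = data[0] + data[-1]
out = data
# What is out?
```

Trace:
`data = [1, 25, 11, 12, 2]` → data = [1, 25, 11, 12, 2]
`data.append(58)` → data = [1, 25, 11, 12, 2, 58]
`data.pop(0)` → data = [25, 11, 12, 2, 58]
`data[1] = data[0] + data[-1]` → data = [25, 83, 12, 2, 58]
`out = data` → out = [25, 83, 12, 2, 58]
So out = [25, 83, 12, 2, 58]

Answer: [25, 83, 12, 2, 58]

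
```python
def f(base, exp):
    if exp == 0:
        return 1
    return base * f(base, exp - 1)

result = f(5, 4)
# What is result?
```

f(5, 4) = 5 * 5 * 5 * 5 = 625

Answer: 625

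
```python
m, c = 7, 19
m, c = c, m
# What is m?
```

Trace:
`m, c = 7, 19` → m = 7; c = 19
`m, c = c, m` → m = 19; c = 7
So m = 19

Answer: 19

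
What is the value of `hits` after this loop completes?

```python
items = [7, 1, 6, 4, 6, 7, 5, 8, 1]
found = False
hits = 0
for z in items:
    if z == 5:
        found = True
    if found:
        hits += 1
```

Count elements after first 5 in [7, 1, 6, 4, 6, 7, 5, 8, 1]
`hits` takes the values: 0 → 1 → 2 → 3

Answer: 3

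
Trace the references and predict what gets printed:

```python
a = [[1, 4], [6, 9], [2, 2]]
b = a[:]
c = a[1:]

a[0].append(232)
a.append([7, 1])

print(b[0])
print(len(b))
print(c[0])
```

Key concept: slice with nested mutation.
Step by step:
`a = [[1, 4], [6, 9], [2, 2]]` → a = [[1, 4], [6, 9], [2, 2]]
`b = a[:]` → b = [[1, 4], [6, 9], [2, 2]]
`c = a[1:]` → c = [[6, 9], [2, 2]]
`a[0].append(232)` → a = [[1, 4, 232], [6, 9], [2, 2]]; b = [[1, 4, 232], [6, 9], [2, 2]]
`a.append([7, 1])` → a = [[1, 4, 232], [6, 9], [2, 2], [7, 1]]
`print(b[0])` → prints [1, 4, 232]
`print(len(b))` → prints 3
`print(c[0])` → prints [6, 9]

Answer:
[1, 4, 232]
3
[6, 9]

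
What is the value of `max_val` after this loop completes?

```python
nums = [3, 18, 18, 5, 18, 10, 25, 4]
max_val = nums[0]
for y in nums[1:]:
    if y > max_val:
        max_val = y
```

Maximum of [3, 18, 18, 5, 18, 10, 25, 4]
`max_val` takes the values: 3 → 18 → 25

Answer: 25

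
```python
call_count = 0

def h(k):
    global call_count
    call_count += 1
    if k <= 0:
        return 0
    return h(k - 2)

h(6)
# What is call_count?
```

Linear recursion stepping by 2: 4 calls from k=6 down to ≤0.

Answer: 4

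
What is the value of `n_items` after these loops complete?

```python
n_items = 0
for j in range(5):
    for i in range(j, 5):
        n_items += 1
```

Upper triangle: 5 + 4 + ... + 1
`n_items` takes the values: 0 → 1 → 2 → 3 → 4 → 5 → 6 → 7 → 8 → 9 → 10 → 11 → 12 → 13 → 14 → 15

Answer: 15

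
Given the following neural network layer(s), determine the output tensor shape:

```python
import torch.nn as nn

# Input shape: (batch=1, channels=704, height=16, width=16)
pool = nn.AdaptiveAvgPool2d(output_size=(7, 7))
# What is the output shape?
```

Input: (1, 704, 16, 16) -> Output: (1, 704, 7, 7)

Answer: (1, 704, 7, 7)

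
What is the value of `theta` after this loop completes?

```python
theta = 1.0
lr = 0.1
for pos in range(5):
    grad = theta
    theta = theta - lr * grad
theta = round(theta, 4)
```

Gradient descent: w = 1.0 * (1 - 0.1)^5
`theta` takes the values: 1.0 → 0.9 → 0.81 → 0.729 → 0.6561 → 0.59049 → 0.5905

Answer: 0.5905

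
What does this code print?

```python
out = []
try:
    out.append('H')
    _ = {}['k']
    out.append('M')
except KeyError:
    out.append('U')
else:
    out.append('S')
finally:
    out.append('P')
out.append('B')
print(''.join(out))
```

Execution trace: 'H' (try body) → 'U' (except KeyError) → 'P' (finally) → 'B' (after the try/except). Output: HUPB

Answer: HUPB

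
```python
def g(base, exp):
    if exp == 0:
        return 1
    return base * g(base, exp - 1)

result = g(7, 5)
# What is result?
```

g(7, 5) = 7 * 7 * 7 * 7 * 7 = 16807

Answer: 16807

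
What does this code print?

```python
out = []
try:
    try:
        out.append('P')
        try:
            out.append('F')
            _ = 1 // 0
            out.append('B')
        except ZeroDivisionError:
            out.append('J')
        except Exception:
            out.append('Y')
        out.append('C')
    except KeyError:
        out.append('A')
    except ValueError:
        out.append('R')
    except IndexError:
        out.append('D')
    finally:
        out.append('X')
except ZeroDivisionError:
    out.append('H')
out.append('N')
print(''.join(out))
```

Execution trace: 'P' (try body) → 'F' (inner try body) → 'J' (inner except ZeroDivisionError) → 'C' (try body, no exception) → 'X' (finally) → 'N' (after the try/except). Output: PFJCXN

Answer: PFJCXN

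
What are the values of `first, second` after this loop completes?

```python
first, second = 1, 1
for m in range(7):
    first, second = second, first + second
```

Fibonacci: after 7 iterations
`first, second` takes the values: (1, 1) → (1, 2) → (2, 3) → (3, 5) → (5, 8) → (8, 13) → (13, 21) → (21, 34)

Answer: 21, 34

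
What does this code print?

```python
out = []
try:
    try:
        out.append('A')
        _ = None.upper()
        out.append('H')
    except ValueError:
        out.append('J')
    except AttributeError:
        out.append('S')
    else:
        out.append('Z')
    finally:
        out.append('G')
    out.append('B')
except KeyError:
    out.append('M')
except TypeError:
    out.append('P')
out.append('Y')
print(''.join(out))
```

Execution trace: 'A' (inner try body) → 'S' (inner except AttributeError) → 'G' (inner finally) → 'B' (try body, no exception) → 'Y' (after the try/except). Output: ASGBY

Answer: ASGBY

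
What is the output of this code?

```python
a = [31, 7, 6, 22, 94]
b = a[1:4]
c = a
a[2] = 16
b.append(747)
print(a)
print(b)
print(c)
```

Key concept: slice vs alias.
Step by step:
`a = [31, 7, 6, 22, 94]` → a = [31, 7, 6, 22, 94]
`b = a[1:4]` → b = [7, 6, 22]
`c = a` → c = [31, 7, 6, 22, 94] (same object as a)
`a[2] = 16` → a = [31, 7, 16, 22, 94] (same object as c); c = [31, 7, 16, 22, 94] (same object as a)
`b.append(747)` → b = [7, 6, 22, 747]
`print(a)` → prints [31, 7, 16, 22, 94]
`print(b)` → prints [7, 6, 22, 747]
`print(c)` → prints [31, 7, 16, 22, 94]

Answer:
[31, 7, 16, 22, 94]
[7, 6, 22, 747]
[31, 7, 16, 22, 94]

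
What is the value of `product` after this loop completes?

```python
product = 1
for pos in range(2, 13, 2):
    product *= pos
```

Product of even numbers 2 to 12
`product` takes the values: 1 → 2 → 8 → 48 → 384 → 3840 → 46080

Answer: 46080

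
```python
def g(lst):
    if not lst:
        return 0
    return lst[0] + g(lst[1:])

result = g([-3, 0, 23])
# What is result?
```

(-3) + 0 + 23 + 0 = 20

Answer: 20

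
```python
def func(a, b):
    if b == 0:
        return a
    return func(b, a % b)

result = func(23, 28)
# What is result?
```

func(23, 28) -> func(28, 23) -> func(23, 5) -> func(5, 3) -> func(3, 2) -> func(2, 1) -> func(1, 0) -> 1

Answer: 1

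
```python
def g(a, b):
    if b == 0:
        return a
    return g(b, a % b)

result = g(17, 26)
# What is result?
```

g(17, 26) -> g(26, 17) -> g(17, 9) -> g(9, 8) -> g(8, 1) -> g(1, 0) -> 1

Answer: 1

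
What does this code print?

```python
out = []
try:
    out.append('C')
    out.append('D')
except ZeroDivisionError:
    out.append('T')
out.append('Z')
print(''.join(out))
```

Execution trace: 'C' (try body) → 'D' (try body, no exception) → 'Z' (after the try/except). Output: CDZ

Answer: CDZ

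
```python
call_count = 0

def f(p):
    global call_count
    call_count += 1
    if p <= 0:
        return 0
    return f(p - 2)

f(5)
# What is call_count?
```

Linear recursion stepping by 2: 4 calls from p=5 down to ≤0.

Answer: 4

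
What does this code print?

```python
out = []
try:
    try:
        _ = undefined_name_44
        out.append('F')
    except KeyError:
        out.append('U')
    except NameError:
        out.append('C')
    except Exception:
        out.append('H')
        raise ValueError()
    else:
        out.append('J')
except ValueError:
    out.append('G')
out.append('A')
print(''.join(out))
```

Execution trace: 'C' (inner except NameError) → 'A' (after the try/except). Output: CA

Answer: CA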